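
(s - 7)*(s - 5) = s^2 - 12*s + 35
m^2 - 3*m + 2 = (m - 2)*(m - 1)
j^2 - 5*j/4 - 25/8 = (j - 5/2)*(j + 5/4)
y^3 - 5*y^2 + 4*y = y*(y - 4)*(y - 1)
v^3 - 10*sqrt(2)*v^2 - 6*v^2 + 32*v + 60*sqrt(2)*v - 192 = (v - 6)*(v - 8*sqrt(2))*(v - 2*sqrt(2))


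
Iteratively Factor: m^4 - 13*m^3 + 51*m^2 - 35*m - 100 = (m - 4)*(m^3 - 9*m^2 + 15*m + 25) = (m - 4)*(m + 1)*(m^2 - 10*m + 25) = (m - 5)*(m - 4)*(m + 1)*(m - 5)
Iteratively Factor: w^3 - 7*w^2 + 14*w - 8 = (w - 4)*(w^2 - 3*w + 2) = (w - 4)*(w - 1)*(w - 2)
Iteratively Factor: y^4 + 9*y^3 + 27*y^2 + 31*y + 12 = (y + 1)*(y^3 + 8*y^2 + 19*y + 12) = (y + 1)^2*(y^2 + 7*y + 12) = (y + 1)^2*(y + 3)*(y + 4)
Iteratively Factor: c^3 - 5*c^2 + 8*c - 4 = (c - 2)*(c^2 - 3*c + 2) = (c - 2)*(c - 1)*(c - 2)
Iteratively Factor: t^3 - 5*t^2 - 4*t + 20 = (t - 5)*(t^2 - 4) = (t - 5)*(t - 2)*(t + 2)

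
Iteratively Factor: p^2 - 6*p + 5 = (p - 1)*(p - 5)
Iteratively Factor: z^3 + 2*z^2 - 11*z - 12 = (z + 1)*(z^2 + z - 12) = (z + 1)*(z + 4)*(z - 3)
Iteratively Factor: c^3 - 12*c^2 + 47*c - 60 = (c - 3)*(c^2 - 9*c + 20) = (c - 5)*(c - 3)*(c - 4)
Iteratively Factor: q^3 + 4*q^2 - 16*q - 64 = (q + 4)*(q^2 - 16) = (q - 4)*(q + 4)*(q + 4)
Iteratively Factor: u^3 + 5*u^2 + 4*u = (u + 4)*(u^2 + u) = u*(u + 4)*(u + 1)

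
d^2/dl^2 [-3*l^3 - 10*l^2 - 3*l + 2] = -18*l - 20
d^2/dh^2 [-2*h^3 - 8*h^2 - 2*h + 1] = -12*h - 16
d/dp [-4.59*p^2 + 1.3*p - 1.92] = 1.3 - 9.18*p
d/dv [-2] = 0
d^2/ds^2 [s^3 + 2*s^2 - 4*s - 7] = 6*s + 4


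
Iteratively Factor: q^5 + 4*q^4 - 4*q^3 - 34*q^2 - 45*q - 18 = (q + 3)*(q^4 + q^3 - 7*q^2 - 13*q - 6) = (q + 2)*(q + 3)*(q^3 - q^2 - 5*q - 3) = (q - 3)*(q + 2)*(q + 3)*(q^2 + 2*q + 1) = (q - 3)*(q + 1)*(q + 2)*(q + 3)*(q + 1)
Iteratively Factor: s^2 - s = (s - 1)*(s)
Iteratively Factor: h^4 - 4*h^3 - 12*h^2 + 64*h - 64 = (h + 4)*(h^3 - 8*h^2 + 20*h - 16) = (h - 4)*(h + 4)*(h^2 - 4*h + 4) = (h - 4)*(h - 2)*(h + 4)*(h - 2)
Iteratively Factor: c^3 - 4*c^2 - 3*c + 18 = (c - 3)*(c^2 - c - 6) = (c - 3)^2*(c + 2)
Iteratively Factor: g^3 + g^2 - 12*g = (g + 4)*(g^2 - 3*g) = (g - 3)*(g + 4)*(g)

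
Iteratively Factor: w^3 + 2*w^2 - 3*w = (w + 3)*(w^2 - w) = w*(w + 3)*(w - 1)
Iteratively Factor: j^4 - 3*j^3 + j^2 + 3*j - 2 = (j - 1)*(j^3 - 2*j^2 - j + 2) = (j - 1)*(j + 1)*(j^2 - 3*j + 2) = (j - 2)*(j - 1)*(j + 1)*(j - 1)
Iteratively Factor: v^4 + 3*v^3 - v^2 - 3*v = (v + 3)*(v^3 - v) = (v - 1)*(v + 3)*(v^2 + v) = v*(v - 1)*(v + 3)*(v + 1)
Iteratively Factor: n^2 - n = (n)*(n - 1)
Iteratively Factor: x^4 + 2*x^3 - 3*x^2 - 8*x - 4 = (x + 2)*(x^3 - 3*x - 2) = (x - 2)*(x + 2)*(x^2 + 2*x + 1) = (x - 2)*(x + 1)*(x + 2)*(x + 1)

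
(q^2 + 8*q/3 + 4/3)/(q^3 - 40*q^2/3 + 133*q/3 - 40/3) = (3*q^2 + 8*q + 4)/(3*q^3 - 40*q^2 + 133*q - 40)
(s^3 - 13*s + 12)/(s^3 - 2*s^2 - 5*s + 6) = (s + 4)/(s + 2)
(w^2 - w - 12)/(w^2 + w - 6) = (w - 4)/(w - 2)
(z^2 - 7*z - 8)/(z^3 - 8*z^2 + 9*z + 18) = (z - 8)/(z^2 - 9*z + 18)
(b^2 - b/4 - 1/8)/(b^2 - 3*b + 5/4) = (4*b + 1)/(2*(2*b - 5))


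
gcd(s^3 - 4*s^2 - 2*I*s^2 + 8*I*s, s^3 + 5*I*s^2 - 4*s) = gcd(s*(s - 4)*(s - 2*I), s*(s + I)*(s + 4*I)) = s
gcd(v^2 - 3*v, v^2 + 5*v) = v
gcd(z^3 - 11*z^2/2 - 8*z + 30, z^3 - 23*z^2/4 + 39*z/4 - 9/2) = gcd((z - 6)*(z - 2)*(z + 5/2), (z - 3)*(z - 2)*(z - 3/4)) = z - 2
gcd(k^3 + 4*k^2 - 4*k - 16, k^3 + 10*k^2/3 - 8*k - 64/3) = k^2 + 6*k + 8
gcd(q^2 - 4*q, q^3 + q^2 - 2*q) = q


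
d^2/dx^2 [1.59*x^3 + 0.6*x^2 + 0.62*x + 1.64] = 9.54*x + 1.2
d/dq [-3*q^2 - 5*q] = -6*q - 5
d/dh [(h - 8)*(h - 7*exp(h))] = h - (h - 8)*(7*exp(h) - 1) - 7*exp(h)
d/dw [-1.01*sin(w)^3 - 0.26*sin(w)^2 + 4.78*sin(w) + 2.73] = (-3.03*sin(w)^2 - 0.52*sin(w) + 4.78)*cos(w)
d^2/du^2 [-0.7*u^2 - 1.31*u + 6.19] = -1.40000000000000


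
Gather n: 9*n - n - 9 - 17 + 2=8*n - 24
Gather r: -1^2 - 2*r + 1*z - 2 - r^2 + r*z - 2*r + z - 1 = -r^2 + r*(z - 4) + 2*z - 4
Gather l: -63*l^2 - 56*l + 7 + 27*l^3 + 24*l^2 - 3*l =27*l^3 - 39*l^2 - 59*l + 7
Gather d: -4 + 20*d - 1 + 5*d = 25*d - 5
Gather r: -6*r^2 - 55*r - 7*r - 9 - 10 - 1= -6*r^2 - 62*r - 20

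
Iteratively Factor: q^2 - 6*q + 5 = (q - 5)*(q - 1)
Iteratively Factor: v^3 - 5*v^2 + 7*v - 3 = (v - 1)*(v^2 - 4*v + 3) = (v - 3)*(v - 1)*(v - 1)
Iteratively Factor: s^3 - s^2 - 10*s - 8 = (s + 1)*(s^2 - 2*s - 8) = (s + 1)*(s + 2)*(s - 4)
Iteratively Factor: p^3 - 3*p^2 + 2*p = (p - 1)*(p^2 - 2*p) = (p - 2)*(p - 1)*(p)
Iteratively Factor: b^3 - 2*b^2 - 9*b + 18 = (b - 3)*(b^2 + b - 6) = (b - 3)*(b + 3)*(b - 2)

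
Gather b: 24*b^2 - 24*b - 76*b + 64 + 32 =24*b^2 - 100*b + 96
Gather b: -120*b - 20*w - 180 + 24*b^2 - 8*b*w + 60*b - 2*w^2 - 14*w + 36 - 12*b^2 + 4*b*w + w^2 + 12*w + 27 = 12*b^2 + b*(-4*w - 60) - w^2 - 22*w - 117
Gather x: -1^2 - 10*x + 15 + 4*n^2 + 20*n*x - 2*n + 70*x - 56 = 4*n^2 - 2*n + x*(20*n + 60) - 42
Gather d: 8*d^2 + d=8*d^2 + d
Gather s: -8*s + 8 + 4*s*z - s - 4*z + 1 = s*(4*z - 9) - 4*z + 9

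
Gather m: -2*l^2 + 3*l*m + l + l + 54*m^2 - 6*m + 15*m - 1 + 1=-2*l^2 + 2*l + 54*m^2 + m*(3*l + 9)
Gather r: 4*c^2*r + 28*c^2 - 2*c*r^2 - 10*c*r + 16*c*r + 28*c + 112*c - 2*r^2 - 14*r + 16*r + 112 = 28*c^2 + 140*c + r^2*(-2*c - 2) + r*(4*c^2 + 6*c + 2) + 112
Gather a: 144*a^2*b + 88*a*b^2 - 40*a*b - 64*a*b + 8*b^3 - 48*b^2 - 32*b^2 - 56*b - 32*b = 144*a^2*b + a*(88*b^2 - 104*b) + 8*b^3 - 80*b^2 - 88*b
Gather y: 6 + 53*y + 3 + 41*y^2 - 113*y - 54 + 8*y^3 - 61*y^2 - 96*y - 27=8*y^3 - 20*y^2 - 156*y - 72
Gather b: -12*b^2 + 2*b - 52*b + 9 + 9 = -12*b^2 - 50*b + 18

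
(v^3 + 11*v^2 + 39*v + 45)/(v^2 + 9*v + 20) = (v^2 + 6*v + 9)/(v + 4)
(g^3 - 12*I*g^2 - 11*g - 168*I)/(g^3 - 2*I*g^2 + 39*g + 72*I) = (g - 7*I)/(g + 3*I)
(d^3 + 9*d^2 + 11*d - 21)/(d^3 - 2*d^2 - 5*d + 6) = (d^2 + 10*d + 21)/(d^2 - d - 6)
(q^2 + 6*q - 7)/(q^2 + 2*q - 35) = (q - 1)/(q - 5)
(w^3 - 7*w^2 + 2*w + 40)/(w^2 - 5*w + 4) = (w^2 - 3*w - 10)/(w - 1)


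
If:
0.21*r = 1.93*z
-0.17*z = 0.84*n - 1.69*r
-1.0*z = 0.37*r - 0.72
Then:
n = 2.99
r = 1.50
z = 0.16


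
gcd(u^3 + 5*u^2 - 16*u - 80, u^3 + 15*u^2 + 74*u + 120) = u^2 + 9*u + 20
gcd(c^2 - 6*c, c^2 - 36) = c - 6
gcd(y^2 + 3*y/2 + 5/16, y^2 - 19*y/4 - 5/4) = y + 1/4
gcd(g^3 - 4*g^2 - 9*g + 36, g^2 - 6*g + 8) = g - 4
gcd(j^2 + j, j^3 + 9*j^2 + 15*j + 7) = j + 1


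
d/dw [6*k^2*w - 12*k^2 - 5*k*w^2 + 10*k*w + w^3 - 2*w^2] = 6*k^2 - 10*k*w + 10*k + 3*w^2 - 4*w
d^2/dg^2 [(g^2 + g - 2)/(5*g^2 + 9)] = 2*(25*g^3 - 285*g^2 - 135*g + 171)/(125*g^6 + 675*g^4 + 1215*g^2 + 729)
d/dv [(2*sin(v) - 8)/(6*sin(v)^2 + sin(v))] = 4*(-3*cos(v) + 24/tan(v) + 2*cos(v)/sin(v)^2)/(6*sin(v) + 1)^2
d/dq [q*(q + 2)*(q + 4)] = 3*q^2 + 12*q + 8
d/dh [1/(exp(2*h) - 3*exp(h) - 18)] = (3 - 2*exp(h))*exp(h)/(-exp(2*h) + 3*exp(h) + 18)^2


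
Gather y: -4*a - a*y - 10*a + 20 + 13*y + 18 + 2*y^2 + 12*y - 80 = -14*a + 2*y^2 + y*(25 - a) - 42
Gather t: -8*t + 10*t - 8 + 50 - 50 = 2*t - 8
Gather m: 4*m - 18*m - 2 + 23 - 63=-14*m - 42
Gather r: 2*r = 2*r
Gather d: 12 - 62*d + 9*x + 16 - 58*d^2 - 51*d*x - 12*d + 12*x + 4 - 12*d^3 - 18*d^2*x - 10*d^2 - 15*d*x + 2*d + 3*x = -12*d^3 + d^2*(-18*x - 68) + d*(-66*x - 72) + 24*x + 32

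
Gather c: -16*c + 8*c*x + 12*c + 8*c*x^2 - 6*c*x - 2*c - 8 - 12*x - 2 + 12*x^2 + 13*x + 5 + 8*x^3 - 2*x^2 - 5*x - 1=c*(8*x^2 + 2*x - 6) + 8*x^3 + 10*x^2 - 4*x - 6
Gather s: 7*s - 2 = 7*s - 2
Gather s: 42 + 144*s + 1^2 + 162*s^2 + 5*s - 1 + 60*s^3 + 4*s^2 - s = 60*s^3 + 166*s^2 + 148*s + 42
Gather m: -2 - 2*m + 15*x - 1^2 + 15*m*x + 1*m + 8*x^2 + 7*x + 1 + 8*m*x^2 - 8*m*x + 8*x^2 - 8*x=m*(8*x^2 + 7*x - 1) + 16*x^2 + 14*x - 2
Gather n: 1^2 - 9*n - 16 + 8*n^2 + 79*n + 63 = 8*n^2 + 70*n + 48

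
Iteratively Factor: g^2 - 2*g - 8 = (g + 2)*(g - 4)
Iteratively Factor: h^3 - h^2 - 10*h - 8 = (h - 4)*(h^2 + 3*h + 2) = (h - 4)*(h + 2)*(h + 1)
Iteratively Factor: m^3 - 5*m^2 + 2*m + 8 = (m + 1)*(m^2 - 6*m + 8) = (m - 2)*(m + 1)*(m - 4)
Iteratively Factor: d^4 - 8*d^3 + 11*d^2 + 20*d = (d)*(d^3 - 8*d^2 + 11*d + 20) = d*(d + 1)*(d^2 - 9*d + 20) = d*(d - 5)*(d + 1)*(d - 4)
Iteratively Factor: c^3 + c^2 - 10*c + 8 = (c - 2)*(c^2 + 3*c - 4) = (c - 2)*(c - 1)*(c + 4)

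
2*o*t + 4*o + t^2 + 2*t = (2*o + t)*(t + 2)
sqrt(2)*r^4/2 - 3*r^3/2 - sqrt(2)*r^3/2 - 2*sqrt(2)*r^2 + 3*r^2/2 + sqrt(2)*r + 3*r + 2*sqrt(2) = (r - 2)*(r + 1)*(r - 2*sqrt(2))*(sqrt(2)*r/2 + 1/2)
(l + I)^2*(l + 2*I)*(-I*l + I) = -I*l^4 + 4*l^3 + I*l^3 - 4*l^2 + 5*I*l^2 - 2*l - 5*I*l + 2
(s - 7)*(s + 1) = s^2 - 6*s - 7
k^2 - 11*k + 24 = (k - 8)*(k - 3)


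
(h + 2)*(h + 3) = h^2 + 5*h + 6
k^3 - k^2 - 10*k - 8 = (k - 4)*(k + 1)*(k + 2)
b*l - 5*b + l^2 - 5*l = (b + l)*(l - 5)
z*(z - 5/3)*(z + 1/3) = z^3 - 4*z^2/3 - 5*z/9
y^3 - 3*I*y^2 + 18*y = y*(y - 6*I)*(y + 3*I)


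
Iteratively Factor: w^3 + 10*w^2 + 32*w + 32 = (w + 2)*(w^2 + 8*w + 16) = (w + 2)*(w + 4)*(w + 4)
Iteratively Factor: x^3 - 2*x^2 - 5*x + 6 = (x - 3)*(x^2 + x - 2) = (x - 3)*(x + 2)*(x - 1)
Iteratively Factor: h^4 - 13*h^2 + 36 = (h - 2)*(h^3 + 2*h^2 - 9*h - 18) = (h - 2)*(h + 2)*(h^2 - 9) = (h - 3)*(h - 2)*(h + 2)*(h + 3)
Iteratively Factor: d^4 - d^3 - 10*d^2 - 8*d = (d - 4)*(d^3 + 3*d^2 + 2*d) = d*(d - 4)*(d^2 + 3*d + 2) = d*(d - 4)*(d + 2)*(d + 1)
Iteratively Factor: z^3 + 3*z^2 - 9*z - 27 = (z - 3)*(z^2 + 6*z + 9) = (z - 3)*(z + 3)*(z + 3)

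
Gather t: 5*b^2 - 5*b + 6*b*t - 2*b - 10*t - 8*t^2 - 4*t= 5*b^2 - 7*b - 8*t^2 + t*(6*b - 14)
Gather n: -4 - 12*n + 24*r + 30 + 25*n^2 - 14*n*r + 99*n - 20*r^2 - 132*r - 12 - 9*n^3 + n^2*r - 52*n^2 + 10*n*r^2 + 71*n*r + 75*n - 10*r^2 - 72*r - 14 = -9*n^3 + n^2*(r - 27) + n*(10*r^2 + 57*r + 162) - 30*r^2 - 180*r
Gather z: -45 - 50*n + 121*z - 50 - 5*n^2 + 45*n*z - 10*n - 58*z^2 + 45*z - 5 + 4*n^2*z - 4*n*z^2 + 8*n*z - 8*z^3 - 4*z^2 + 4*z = -5*n^2 - 60*n - 8*z^3 + z^2*(-4*n - 62) + z*(4*n^2 + 53*n + 170) - 100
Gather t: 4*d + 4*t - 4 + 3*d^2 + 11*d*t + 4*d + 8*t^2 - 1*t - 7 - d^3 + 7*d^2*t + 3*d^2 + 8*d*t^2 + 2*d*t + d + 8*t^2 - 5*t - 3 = -d^3 + 6*d^2 + 9*d + t^2*(8*d + 16) + t*(7*d^2 + 13*d - 2) - 14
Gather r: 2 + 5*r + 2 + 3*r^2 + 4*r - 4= 3*r^2 + 9*r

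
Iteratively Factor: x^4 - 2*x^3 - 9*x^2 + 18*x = (x - 3)*(x^3 + x^2 - 6*x) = x*(x - 3)*(x^2 + x - 6) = x*(x - 3)*(x + 3)*(x - 2)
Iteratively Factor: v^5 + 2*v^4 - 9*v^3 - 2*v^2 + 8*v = (v)*(v^4 + 2*v^3 - 9*v^2 - 2*v + 8) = v*(v - 2)*(v^3 + 4*v^2 - v - 4) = v*(v - 2)*(v - 1)*(v^2 + 5*v + 4) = v*(v - 2)*(v - 1)*(v + 1)*(v + 4)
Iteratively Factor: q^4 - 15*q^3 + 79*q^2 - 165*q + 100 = (q - 5)*(q^3 - 10*q^2 + 29*q - 20) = (q - 5)^2*(q^2 - 5*q + 4) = (q - 5)^2*(q - 4)*(q - 1)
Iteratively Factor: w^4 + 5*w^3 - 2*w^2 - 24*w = (w - 2)*(w^3 + 7*w^2 + 12*w) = (w - 2)*(w + 3)*(w^2 + 4*w) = (w - 2)*(w + 3)*(w + 4)*(w)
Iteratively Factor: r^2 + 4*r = (r)*(r + 4)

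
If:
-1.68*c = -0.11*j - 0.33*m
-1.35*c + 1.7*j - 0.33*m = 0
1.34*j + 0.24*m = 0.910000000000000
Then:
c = 0.27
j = 0.46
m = 1.24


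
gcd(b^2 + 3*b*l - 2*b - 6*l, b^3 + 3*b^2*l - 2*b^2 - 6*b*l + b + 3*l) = b + 3*l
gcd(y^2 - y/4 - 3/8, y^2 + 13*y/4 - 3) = y - 3/4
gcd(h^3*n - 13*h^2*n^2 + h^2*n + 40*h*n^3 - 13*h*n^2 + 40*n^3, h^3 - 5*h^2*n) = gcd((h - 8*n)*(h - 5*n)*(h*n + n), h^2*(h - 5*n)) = h - 5*n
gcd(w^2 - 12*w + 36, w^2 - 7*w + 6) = w - 6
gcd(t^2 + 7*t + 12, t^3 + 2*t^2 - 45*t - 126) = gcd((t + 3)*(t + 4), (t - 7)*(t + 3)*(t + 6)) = t + 3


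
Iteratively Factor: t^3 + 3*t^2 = (t)*(t^2 + 3*t) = t^2*(t + 3)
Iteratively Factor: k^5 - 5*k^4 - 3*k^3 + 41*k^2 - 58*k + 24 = (k - 2)*(k^4 - 3*k^3 - 9*k^2 + 23*k - 12) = (k - 2)*(k - 1)*(k^3 - 2*k^2 - 11*k + 12) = (k - 2)*(k - 1)*(k + 3)*(k^2 - 5*k + 4) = (k - 4)*(k - 2)*(k - 1)*(k + 3)*(k - 1)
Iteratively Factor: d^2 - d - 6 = (d + 2)*(d - 3)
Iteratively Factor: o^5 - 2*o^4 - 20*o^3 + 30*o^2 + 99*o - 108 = (o + 3)*(o^4 - 5*o^3 - 5*o^2 + 45*o - 36) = (o - 3)*(o + 3)*(o^3 - 2*o^2 - 11*o + 12) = (o - 3)*(o + 3)^2*(o^2 - 5*o + 4) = (o - 3)*(o - 1)*(o + 3)^2*(o - 4)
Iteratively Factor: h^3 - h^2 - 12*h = (h - 4)*(h^2 + 3*h) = h*(h - 4)*(h + 3)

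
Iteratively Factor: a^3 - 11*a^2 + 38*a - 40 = (a - 2)*(a^2 - 9*a + 20) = (a - 5)*(a - 2)*(a - 4)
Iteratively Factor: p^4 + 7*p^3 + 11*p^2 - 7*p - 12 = (p + 3)*(p^3 + 4*p^2 - p - 4) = (p + 1)*(p + 3)*(p^2 + 3*p - 4) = (p + 1)*(p + 3)*(p + 4)*(p - 1)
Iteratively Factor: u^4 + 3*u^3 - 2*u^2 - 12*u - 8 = (u + 2)*(u^3 + u^2 - 4*u - 4) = (u + 2)^2*(u^2 - u - 2) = (u - 2)*(u + 2)^2*(u + 1)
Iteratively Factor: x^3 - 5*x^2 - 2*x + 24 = (x - 4)*(x^2 - x - 6) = (x - 4)*(x - 3)*(x + 2)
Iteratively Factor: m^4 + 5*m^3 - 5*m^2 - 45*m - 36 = (m - 3)*(m^3 + 8*m^2 + 19*m + 12) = (m - 3)*(m + 3)*(m^2 + 5*m + 4) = (m - 3)*(m + 3)*(m + 4)*(m + 1)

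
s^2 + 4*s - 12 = (s - 2)*(s + 6)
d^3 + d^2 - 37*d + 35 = (d - 5)*(d - 1)*(d + 7)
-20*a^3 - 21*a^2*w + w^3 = (-5*a + w)*(a + w)*(4*a + w)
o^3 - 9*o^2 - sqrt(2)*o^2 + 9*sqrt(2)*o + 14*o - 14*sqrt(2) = (o - 7)*(o - 2)*(o - sqrt(2))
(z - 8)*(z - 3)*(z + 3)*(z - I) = z^4 - 8*z^3 - I*z^3 - 9*z^2 + 8*I*z^2 + 72*z + 9*I*z - 72*I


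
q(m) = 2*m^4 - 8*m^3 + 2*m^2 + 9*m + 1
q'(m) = 8*m^3 - 24*m^2 + 4*m + 9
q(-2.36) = 158.09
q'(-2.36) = -239.26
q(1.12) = 5.50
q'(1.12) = -5.39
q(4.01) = 70.54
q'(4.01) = 154.97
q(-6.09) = 4578.35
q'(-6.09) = -2712.41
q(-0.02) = 0.82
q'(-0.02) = 8.91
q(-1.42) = 23.29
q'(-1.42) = -67.98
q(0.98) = 6.06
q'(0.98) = -2.60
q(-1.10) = 7.10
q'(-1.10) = -35.09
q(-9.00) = 19036.00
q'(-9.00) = -7803.00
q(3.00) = -8.00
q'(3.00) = 21.00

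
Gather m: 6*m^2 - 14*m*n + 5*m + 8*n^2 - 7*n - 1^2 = 6*m^2 + m*(5 - 14*n) + 8*n^2 - 7*n - 1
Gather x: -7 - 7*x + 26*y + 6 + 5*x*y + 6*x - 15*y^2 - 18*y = x*(5*y - 1) - 15*y^2 + 8*y - 1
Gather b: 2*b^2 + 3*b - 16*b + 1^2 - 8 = 2*b^2 - 13*b - 7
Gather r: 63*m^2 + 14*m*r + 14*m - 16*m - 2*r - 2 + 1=63*m^2 - 2*m + r*(14*m - 2) - 1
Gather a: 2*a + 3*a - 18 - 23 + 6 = 5*a - 35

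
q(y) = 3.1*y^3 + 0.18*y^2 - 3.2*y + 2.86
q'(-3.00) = 79.42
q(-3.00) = -69.62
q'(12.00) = 1340.32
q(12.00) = 5347.18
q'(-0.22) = -2.83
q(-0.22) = 3.54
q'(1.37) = 14.75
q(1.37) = 6.79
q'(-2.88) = 72.90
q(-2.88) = -60.48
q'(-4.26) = 164.04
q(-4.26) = -219.90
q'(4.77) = 210.12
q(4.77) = 328.14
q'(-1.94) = 31.10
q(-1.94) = -12.89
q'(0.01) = -3.20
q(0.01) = 2.83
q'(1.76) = 26.24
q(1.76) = 14.69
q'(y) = 9.3*y^2 + 0.36*y - 3.2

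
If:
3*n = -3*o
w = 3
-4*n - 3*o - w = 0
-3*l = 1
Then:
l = -1/3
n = -3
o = 3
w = 3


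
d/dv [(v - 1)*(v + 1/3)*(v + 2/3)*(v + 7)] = 4*v^3 + 21*v^2 - 14*v/9 - 17/3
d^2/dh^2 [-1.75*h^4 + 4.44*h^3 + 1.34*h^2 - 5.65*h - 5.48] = -21.0*h^2 + 26.64*h + 2.68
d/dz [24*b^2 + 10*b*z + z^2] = 10*b + 2*z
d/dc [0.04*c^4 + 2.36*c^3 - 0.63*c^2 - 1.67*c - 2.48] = 0.16*c^3 + 7.08*c^2 - 1.26*c - 1.67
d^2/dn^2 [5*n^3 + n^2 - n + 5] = 30*n + 2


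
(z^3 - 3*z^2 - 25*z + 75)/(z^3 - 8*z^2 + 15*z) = (z + 5)/z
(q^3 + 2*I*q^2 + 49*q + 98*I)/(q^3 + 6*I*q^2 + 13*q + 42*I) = (q - 7*I)/(q - 3*I)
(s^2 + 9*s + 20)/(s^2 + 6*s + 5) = (s + 4)/(s + 1)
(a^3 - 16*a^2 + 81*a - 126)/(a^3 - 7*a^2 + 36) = (a - 7)/(a + 2)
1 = 1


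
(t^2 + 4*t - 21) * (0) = 0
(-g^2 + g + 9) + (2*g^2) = g^2 + g + 9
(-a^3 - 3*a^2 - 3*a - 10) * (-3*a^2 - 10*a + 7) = 3*a^5 + 19*a^4 + 32*a^3 + 39*a^2 + 79*a - 70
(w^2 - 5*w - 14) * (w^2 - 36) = w^4 - 5*w^3 - 50*w^2 + 180*w + 504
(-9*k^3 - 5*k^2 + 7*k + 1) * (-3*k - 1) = 27*k^4 + 24*k^3 - 16*k^2 - 10*k - 1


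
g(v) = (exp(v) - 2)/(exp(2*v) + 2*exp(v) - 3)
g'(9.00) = 0.00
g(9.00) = 0.00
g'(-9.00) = 0.00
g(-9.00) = 0.67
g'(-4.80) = 0.00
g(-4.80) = 0.67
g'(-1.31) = 0.09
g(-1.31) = 0.72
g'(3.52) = -0.02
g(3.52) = 0.03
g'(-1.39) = 0.08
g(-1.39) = 0.72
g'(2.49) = -0.04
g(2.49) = 0.06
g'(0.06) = 69.34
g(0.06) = -3.74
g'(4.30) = -0.01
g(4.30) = 0.01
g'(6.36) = -0.00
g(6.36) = 0.00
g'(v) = (exp(v) - 2)*(-2*exp(2*v) - 2*exp(v))/(exp(2*v) + 2*exp(v) - 3)^2 + exp(v)/(exp(2*v) + 2*exp(v) - 3) = (-2*(exp(v) - 2)*(exp(v) + 1) + exp(2*v) + 2*exp(v) - 3)*exp(v)/(exp(2*v) + 2*exp(v) - 3)^2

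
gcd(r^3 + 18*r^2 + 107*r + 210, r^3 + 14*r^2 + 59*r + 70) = r^2 + 12*r + 35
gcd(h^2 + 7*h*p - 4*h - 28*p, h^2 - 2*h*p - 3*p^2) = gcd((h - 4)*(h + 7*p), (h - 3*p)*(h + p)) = 1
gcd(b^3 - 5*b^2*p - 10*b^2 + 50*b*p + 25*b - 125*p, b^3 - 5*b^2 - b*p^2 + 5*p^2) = b - 5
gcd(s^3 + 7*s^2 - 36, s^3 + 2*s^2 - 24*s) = s + 6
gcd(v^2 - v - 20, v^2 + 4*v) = v + 4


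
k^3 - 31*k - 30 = (k - 6)*(k + 1)*(k + 5)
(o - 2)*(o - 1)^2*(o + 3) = o^4 - o^3 - 7*o^2 + 13*o - 6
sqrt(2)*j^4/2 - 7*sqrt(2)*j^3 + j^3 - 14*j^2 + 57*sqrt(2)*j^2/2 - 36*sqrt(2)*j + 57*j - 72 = (j - 8)*(j - 3)^2*(sqrt(2)*j/2 + 1)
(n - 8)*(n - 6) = n^2 - 14*n + 48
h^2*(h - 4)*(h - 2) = h^4 - 6*h^3 + 8*h^2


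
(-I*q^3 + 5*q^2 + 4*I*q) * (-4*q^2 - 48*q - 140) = 4*I*q^5 - 20*q^4 + 48*I*q^4 - 240*q^3 + 124*I*q^3 - 700*q^2 - 192*I*q^2 - 560*I*q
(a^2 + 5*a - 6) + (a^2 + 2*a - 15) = 2*a^2 + 7*a - 21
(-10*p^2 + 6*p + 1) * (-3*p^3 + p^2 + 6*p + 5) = 30*p^5 - 28*p^4 - 57*p^3 - 13*p^2 + 36*p + 5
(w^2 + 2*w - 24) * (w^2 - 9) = w^4 + 2*w^3 - 33*w^2 - 18*w + 216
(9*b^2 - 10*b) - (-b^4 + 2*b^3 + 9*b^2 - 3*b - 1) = b^4 - 2*b^3 - 7*b + 1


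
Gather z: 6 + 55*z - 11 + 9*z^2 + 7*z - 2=9*z^2 + 62*z - 7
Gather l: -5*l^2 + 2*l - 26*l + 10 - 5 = -5*l^2 - 24*l + 5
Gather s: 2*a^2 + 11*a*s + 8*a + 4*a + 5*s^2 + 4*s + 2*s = 2*a^2 + 12*a + 5*s^2 + s*(11*a + 6)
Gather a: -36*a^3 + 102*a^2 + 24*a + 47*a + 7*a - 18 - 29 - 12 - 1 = -36*a^3 + 102*a^2 + 78*a - 60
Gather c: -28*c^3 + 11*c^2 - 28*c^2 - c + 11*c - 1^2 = -28*c^3 - 17*c^2 + 10*c - 1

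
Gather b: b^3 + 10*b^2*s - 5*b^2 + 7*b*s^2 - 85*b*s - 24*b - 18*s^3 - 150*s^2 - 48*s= b^3 + b^2*(10*s - 5) + b*(7*s^2 - 85*s - 24) - 18*s^3 - 150*s^2 - 48*s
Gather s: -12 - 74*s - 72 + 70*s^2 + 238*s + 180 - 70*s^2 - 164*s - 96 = 0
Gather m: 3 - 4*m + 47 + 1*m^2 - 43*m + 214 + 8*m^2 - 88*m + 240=9*m^2 - 135*m + 504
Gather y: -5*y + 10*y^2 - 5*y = 10*y^2 - 10*y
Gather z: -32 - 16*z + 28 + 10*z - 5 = -6*z - 9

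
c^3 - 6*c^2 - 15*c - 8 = (c - 8)*(c + 1)^2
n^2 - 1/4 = (n - 1/2)*(n + 1/2)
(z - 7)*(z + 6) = z^2 - z - 42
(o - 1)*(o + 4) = o^2 + 3*o - 4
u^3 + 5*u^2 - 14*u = u*(u - 2)*(u + 7)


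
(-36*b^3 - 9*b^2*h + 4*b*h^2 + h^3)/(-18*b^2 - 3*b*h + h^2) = (12*b^2 - b*h - h^2)/(6*b - h)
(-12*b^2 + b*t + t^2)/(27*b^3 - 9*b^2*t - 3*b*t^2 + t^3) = (4*b + t)/(-9*b^2 + t^2)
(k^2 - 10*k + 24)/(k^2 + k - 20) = (k - 6)/(k + 5)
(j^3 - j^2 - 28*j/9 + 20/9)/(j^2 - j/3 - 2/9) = (3*j^2 - j - 10)/(3*j + 1)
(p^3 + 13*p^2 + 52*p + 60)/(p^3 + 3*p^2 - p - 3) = (p^3 + 13*p^2 + 52*p + 60)/(p^3 + 3*p^2 - p - 3)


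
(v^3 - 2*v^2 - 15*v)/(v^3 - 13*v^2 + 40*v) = (v + 3)/(v - 8)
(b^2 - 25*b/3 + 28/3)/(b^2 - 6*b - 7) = (b - 4/3)/(b + 1)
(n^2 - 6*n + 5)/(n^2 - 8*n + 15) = (n - 1)/(n - 3)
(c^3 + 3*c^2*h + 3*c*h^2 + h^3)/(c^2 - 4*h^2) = (c^3 + 3*c^2*h + 3*c*h^2 + h^3)/(c^2 - 4*h^2)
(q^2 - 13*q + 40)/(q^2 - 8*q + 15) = (q - 8)/(q - 3)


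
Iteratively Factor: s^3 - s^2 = (s - 1)*(s^2) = s*(s - 1)*(s)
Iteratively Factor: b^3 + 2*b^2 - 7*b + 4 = (b + 4)*(b^2 - 2*b + 1) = (b - 1)*(b + 4)*(b - 1)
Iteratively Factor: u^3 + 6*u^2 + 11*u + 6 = (u + 3)*(u^2 + 3*u + 2) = (u + 2)*(u + 3)*(u + 1)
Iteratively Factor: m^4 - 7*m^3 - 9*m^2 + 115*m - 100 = (m - 1)*(m^3 - 6*m^2 - 15*m + 100) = (m - 1)*(m + 4)*(m^2 - 10*m + 25) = (m - 5)*(m - 1)*(m + 4)*(m - 5)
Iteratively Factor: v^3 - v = (v - 1)*(v^2 + v) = v*(v - 1)*(v + 1)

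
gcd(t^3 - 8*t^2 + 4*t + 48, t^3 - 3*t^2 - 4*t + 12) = t + 2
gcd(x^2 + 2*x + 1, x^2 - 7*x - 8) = x + 1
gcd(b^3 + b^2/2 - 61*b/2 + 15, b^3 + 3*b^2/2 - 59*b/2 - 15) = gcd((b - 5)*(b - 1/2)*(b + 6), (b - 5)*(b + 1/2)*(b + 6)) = b^2 + b - 30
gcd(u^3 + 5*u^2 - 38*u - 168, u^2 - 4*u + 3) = 1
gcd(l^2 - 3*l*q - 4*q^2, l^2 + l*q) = l + q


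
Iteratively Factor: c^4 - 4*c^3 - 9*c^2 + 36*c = (c - 3)*(c^3 - c^2 - 12*c) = c*(c - 3)*(c^2 - c - 12) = c*(c - 4)*(c - 3)*(c + 3)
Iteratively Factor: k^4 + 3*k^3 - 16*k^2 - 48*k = (k)*(k^3 + 3*k^2 - 16*k - 48) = k*(k - 4)*(k^2 + 7*k + 12) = k*(k - 4)*(k + 3)*(k + 4)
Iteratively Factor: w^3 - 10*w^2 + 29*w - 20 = (w - 4)*(w^2 - 6*w + 5) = (w - 4)*(w - 1)*(w - 5)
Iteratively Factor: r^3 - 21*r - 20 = (r + 4)*(r^2 - 4*r - 5) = (r + 1)*(r + 4)*(r - 5)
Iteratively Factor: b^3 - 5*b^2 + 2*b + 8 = (b + 1)*(b^2 - 6*b + 8) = (b - 2)*(b + 1)*(b - 4)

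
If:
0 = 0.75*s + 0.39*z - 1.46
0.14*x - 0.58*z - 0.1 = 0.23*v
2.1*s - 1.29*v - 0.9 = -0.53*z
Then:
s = 1.94666666666667 - 0.52*z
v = 2.47131782945736 - 0.435658914728682*z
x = 3.42713178294574*z + 4.77430786267996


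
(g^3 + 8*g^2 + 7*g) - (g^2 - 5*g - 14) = g^3 + 7*g^2 + 12*g + 14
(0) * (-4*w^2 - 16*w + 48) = 0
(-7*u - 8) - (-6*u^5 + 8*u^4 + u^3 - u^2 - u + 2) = 6*u^5 - 8*u^4 - u^3 + u^2 - 6*u - 10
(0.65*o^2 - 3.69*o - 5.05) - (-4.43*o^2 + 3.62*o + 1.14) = 5.08*o^2 - 7.31*o - 6.19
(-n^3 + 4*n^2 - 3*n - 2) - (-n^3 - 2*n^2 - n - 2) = 6*n^2 - 2*n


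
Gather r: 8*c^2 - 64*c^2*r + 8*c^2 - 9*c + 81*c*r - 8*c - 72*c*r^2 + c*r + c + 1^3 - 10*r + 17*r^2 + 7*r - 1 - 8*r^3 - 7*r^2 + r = 16*c^2 - 16*c - 8*r^3 + r^2*(10 - 72*c) + r*(-64*c^2 + 82*c - 2)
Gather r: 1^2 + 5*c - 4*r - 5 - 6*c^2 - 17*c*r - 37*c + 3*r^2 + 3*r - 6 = -6*c^2 - 32*c + 3*r^2 + r*(-17*c - 1) - 10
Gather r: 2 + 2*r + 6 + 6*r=8*r + 8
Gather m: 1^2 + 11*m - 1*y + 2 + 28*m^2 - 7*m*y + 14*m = 28*m^2 + m*(25 - 7*y) - y + 3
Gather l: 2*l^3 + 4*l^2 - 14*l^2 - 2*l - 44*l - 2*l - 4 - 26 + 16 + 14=2*l^3 - 10*l^2 - 48*l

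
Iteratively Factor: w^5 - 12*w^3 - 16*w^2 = (w)*(w^4 - 12*w^2 - 16*w) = w^2*(w^3 - 12*w - 16) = w^2*(w + 2)*(w^2 - 2*w - 8) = w^2*(w - 4)*(w + 2)*(w + 2)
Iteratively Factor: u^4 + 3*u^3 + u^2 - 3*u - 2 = (u - 1)*(u^3 + 4*u^2 + 5*u + 2) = (u - 1)*(u + 1)*(u^2 + 3*u + 2) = (u - 1)*(u + 1)^2*(u + 2)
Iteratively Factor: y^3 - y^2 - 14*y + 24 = (y + 4)*(y^2 - 5*y + 6) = (y - 2)*(y + 4)*(y - 3)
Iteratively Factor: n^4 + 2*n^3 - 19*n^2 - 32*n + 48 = (n + 4)*(n^3 - 2*n^2 - 11*n + 12) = (n + 3)*(n + 4)*(n^2 - 5*n + 4) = (n - 4)*(n + 3)*(n + 4)*(n - 1)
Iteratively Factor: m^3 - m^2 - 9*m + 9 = (m - 1)*(m^2 - 9) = (m - 3)*(m - 1)*(m + 3)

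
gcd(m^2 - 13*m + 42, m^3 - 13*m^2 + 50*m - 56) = m - 7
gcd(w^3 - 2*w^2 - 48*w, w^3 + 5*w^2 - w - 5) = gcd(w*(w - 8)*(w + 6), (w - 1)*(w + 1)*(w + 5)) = 1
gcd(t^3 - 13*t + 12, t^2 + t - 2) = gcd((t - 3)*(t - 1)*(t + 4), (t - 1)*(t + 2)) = t - 1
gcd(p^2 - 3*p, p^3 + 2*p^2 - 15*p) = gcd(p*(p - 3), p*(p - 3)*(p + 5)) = p^2 - 3*p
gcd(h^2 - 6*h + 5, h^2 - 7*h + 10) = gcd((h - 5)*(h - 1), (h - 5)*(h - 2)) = h - 5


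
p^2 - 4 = (p - 2)*(p + 2)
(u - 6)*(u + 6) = u^2 - 36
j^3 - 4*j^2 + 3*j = j*(j - 3)*(j - 1)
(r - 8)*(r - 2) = r^2 - 10*r + 16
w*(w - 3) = w^2 - 3*w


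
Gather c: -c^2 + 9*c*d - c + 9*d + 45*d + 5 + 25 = -c^2 + c*(9*d - 1) + 54*d + 30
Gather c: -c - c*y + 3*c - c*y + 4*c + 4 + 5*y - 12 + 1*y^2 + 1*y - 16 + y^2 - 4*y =c*(6 - 2*y) + 2*y^2 + 2*y - 24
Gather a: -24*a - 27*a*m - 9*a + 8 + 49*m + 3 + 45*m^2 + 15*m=a*(-27*m - 33) + 45*m^2 + 64*m + 11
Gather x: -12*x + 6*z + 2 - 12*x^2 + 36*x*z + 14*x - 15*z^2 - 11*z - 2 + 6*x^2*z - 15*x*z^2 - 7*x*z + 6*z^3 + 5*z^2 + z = x^2*(6*z - 12) + x*(-15*z^2 + 29*z + 2) + 6*z^3 - 10*z^2 - 4*z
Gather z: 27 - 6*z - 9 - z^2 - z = -z^2 - 7*z + 18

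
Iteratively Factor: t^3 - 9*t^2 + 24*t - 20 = (t - 2)*(t^2 - 7*t + 10) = (t - 5)*(t - 2)*(t - 2)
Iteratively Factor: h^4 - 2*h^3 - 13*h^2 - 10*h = (h - 5)*(h^3 + 3*h^2 + 2*h) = h*(h - 5)*(h^2 + 3*h + 2) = h*(h - 5)*(h + 2)*(h + 1)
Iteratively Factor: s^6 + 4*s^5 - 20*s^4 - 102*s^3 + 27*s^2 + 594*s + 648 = (s - 3)*(s^5 + 7*s^4 + s^3 - 99*s^2 - 270*s - 216) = (s - 3)*(s + 3)*(s^4 + 4*s^3 - 11*s^2 - 66*s - 72) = (s - 3)*(s + 2)*(s + 3)*(s^3 + 2*s^2 - 15*s - 36) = (s - 3)*(s + 2)*(s + 3)^2*(s^2 - s - 12) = (s - 3)*(s + 2)*(s + 3)^3*(s - 4)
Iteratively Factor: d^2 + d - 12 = (d - 3)*(d + 4)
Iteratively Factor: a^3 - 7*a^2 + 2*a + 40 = (a - 4)*(a^2 - 3*a - 10) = (a - 5)*(a - 4)*(a + 2)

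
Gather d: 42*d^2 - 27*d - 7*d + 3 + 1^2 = 42*d^2 - 34*d + 4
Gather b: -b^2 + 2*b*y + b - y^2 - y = -b^2 + b*(2*y + 1) - y^2 - y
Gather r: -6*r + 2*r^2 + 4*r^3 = 4*r^3 + 2*r^2 - 6*r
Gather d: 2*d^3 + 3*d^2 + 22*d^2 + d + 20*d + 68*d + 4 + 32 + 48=2*d^3 + 25*d^2 + 89*d + 84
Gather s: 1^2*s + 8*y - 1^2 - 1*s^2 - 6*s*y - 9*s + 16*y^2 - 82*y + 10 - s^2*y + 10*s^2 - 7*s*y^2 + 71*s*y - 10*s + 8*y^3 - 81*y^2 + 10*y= s^2*(9 - y) + s*(-7*y^2 + 65*y - 18) + 8*y^3 - 65*y^2 - 64*y + 9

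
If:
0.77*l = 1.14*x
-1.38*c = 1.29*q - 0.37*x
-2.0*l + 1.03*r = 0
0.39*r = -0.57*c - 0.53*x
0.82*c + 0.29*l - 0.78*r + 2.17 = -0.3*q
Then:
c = -1.98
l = 1.01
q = 2.32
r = 1.97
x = 0.68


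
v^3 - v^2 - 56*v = v*(v - 8)*(v + 7)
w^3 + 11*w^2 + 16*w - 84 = (w - 2)*(w + 6)*(w + 7)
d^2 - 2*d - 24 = (d - 6)*(d + 4)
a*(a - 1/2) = a^2 - a/2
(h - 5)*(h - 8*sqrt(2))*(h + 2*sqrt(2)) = h^3 - 6*sqrt(2)*h^2 - 5*h^2 - 32*h + 30*sqrt(2)*h + 160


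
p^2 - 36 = (p - 6)*(p + 6)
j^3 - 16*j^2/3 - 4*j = j*(j - 6)*(j + 2/3)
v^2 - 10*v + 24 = (v - 6)*(v - 4)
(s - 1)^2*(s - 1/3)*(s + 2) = s^4 - s^3/3 - 3*s^2 + 3*s - 2/3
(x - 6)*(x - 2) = x^2 - 8*x + 12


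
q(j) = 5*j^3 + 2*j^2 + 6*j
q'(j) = 15*j^2 + 4*j + 6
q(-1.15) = -11.86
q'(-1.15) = 21.24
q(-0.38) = -2.27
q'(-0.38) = 6.65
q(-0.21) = -1.22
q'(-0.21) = 5.82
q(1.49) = 29.92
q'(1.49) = 45.26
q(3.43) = 245.88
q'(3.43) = 196.19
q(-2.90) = -122.52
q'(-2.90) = 120.55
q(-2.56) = -86.14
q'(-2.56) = 94.06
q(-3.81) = -270.36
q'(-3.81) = 208.50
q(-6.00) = -1044.00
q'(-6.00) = 522.00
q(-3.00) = -135.00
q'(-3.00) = 129.00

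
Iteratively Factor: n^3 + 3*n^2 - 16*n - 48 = (n + 3)*(n^2 - 16) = (n + 3)*(n + 4)*(n - 4)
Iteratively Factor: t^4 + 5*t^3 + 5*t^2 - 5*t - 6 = (t + 2)*(t^3 + 3*t^2 - t - 3) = (t + 1)*(t + 2)*(t^2 + 2*t - 3) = (t - 1)*(t + 1)*(t + 2)*(t + 3)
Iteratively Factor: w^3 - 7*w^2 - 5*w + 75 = (w - 5)*(w^2 - 2*w - 15) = (w - 5)^2*(w + 3)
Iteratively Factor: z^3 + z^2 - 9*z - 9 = (z + 1)*(z^2 - 9) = (z - 3)*(z + 1)*(z + 3)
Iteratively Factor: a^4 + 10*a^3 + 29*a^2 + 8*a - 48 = (a - 1)*(a^3 + 11*a^2 + 40*a + 48) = (a - 1)*(a + 4)*(a^2 + 7*a + 12) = (a - 1)*(a + 4)^2*(a + 3)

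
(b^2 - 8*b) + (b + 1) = b^2 - 7*b + 1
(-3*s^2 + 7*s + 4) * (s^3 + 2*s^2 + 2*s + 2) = -3*s^5 + s^4 + 12*s^3 + 16*s^2 + 22*s + 8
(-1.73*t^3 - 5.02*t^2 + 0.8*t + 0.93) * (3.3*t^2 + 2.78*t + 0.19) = -5.709*t^5 - 21.3754*t^4 - 11.6443*t^3 + 4.3392*t^2 + 2.7374*t + 0.1767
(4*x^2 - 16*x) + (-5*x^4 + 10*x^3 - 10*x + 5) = -5*x^4 + 10*x^3 + 4*x^2 - 26*x + 5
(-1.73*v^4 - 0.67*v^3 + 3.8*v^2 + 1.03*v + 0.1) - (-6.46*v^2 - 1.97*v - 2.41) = -1.73*v^4 - 0.67*v^3 + 10.26*v^2 + 3.0*v + 2.51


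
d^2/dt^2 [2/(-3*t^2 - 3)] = 4*(1 - 3*t^2)/(3*(t^2 + 1)^3)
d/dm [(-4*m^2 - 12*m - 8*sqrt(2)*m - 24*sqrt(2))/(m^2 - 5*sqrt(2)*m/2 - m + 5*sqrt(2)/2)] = 4*(8*m^2 + 9*sqrt(2)*m^2 + 14*sqrt(2)*m - 80 - 27*sqrt(2))/(2*m^4 - 10*sqrt(2)*m^3 - 4*m^3 + 27*m^2 + 20*sqrt(2)*m^2 - 50*m - 10*sqrt(2)*m + 25)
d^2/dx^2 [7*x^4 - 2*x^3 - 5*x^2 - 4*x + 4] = 84*x^2 - 12*x - 10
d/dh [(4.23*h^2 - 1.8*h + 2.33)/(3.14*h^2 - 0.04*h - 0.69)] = (5.4828*h^2 - 20.4698*h + 1.3352)/(9.8596*h^4 - 0.2512*h^3 - 4.3316*h^2 + 0.0552*h + 0.4761)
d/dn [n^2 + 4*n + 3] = 2*n + 4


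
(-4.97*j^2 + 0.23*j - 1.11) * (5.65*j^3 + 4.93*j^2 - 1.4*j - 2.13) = -28.0805*j^5 - 23.2026*j^4 + 1.8204*j^3 + 4.7918*j^2 + 1.0641*j + 2.3643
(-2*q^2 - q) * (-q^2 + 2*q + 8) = 2*q^4 - 3*q^3 - 18*q^2 - 8*q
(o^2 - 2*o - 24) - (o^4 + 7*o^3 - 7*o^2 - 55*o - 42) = -o^4 - 7*o^3 + 8*o^2 + 53*o + 18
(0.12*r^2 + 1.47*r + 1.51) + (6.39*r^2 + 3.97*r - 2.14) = 6.51*r^2 + 5.44*r - 0.63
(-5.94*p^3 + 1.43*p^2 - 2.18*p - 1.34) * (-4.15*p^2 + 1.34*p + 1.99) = 24.651*p^5 - 13.8941*p^4 - 0.8574*p^3 + 5.4855*p^2 - 6.1338*p - 2.6666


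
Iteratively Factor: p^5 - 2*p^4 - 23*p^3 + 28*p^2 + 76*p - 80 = (p - 2)*(p^4 - 23*p^2 - 18*p + 40) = (p - 2)*(p + 2)*(p^3 - 2*p^2 - 19*p + 20) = (p - 2)*(p + 2)*(p + 4)*(p^2 - 6*p + 5) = (p - 5)*(p - 2)*(p + 2)*(p + 4)*(p - 1)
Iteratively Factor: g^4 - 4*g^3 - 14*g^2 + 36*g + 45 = (g + 1)*(g^3 - 5*g^2 - 9*g + 45) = (g - 3)*(g + 1)*(g^2 - 2*g - 15) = (g - 5)*(g - 3)*(g + 1)*(g + 3)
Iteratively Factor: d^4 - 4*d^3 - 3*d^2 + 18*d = (d + 2)*(d^3 - 6*d^2 + 9*d) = (d - 3)*(d + 2)*(d^2 - 3*d) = (d - 3)^2*(d + 2)*(d)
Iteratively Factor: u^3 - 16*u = (u)*(u^2 - 16) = u*(u + 4)*(u - 4)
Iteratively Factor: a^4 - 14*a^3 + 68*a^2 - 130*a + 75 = (a - 5)*(a^3 - 9*a^2 + 23*a - 15) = (a - 5)*(a - 3)*(a^2 - 6*a + 5) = (a - 5)^2*(a - 3)*(a - 1)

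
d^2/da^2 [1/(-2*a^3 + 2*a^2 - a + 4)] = 2*(2*(3*a - 1)*(2*a^3 - 2*a^2 + a - 4) - (6*a^2 - 4*a + 1)^2)/(2*a^3 - 2*a^2 + a - 4)^3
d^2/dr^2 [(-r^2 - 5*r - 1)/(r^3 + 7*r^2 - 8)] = 2*(-r^6 - 15*r^5 - 111*r^4 - 357*r^3 - 555*r^2 - 864*r - 120)/(r^9 + 21*r^8 + 147*r^7 + 319*r^6 - 336*r^5 - 1176*r^4 + 192*r^3 + 1344*r^2 - 512)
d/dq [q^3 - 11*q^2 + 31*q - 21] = 3*q^2 - 22*q + 31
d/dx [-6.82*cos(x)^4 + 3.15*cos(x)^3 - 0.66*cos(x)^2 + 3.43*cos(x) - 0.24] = (27.28*cos(x)^3 - 9.45*cos(x)^2 + 1.32*cos(x) - 3.43)*sin(x)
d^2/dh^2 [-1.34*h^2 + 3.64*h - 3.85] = -2.68000000000000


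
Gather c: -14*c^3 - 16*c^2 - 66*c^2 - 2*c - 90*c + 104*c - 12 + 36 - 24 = -14*c^3 - 82*c^2 + 12*c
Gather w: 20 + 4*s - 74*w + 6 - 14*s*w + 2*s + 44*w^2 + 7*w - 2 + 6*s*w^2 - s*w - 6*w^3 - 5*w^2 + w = 6*s - 6*w^3 + w^2*(6*s + 39) + w*(-15*s - 66) + 24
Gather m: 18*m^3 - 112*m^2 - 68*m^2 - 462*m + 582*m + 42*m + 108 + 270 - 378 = 18*m^3 - 180*m^2 + 162*m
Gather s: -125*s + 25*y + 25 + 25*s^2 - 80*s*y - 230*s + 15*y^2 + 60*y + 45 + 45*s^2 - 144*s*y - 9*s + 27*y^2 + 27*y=70*s^2 + s*(-224*y - 364) + 42*y^2 + 112*y + 70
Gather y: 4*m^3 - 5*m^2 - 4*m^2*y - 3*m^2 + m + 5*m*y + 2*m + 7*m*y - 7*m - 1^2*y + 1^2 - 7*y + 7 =4*m^3 - 8*m^2 - 4*m + y*(-4*m^2 + 12*m - 8) + 8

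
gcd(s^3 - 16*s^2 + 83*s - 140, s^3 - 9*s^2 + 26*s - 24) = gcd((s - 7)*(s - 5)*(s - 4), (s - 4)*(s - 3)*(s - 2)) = s - 4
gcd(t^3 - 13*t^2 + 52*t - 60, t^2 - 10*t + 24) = t - 6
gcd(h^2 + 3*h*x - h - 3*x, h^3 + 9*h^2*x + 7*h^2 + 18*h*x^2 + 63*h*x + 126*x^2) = h + 3*x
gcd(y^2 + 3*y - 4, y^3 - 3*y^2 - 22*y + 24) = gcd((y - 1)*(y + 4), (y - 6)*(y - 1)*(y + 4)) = y^2 + 3*y - 4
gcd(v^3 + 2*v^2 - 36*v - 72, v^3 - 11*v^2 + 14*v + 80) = v + 2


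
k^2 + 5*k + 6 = (k + 2)*(k + 3)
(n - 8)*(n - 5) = n^2 - 13*n + 40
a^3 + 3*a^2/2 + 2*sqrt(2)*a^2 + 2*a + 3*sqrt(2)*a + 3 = (a + 3/2)*(a + sqrt(2))^2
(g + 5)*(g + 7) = g^2 + 12*g + 35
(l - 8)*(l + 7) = l^2 - l - 56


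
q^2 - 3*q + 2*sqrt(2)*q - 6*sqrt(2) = (q - 3)*(q + 2*sqrt(2))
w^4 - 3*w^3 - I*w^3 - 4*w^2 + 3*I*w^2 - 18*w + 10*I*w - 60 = (w - 5)*(w + 2)*(w - 3*I)*(w + 2*I)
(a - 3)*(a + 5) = a^2 + 2*a - 15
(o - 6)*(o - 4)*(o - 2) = o^3 - 12*o^2 + 44*o - 48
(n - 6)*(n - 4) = n^2 - 10*n + 24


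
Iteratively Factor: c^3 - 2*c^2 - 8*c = (c + 2)*(c^2 - 4*c) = (c - 4)*(c + 2)*(c)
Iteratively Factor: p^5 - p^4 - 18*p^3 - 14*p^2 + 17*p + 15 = (p + 1)*(p^4 - 2*p^3 - 16*p^2 + 2*p + 15) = (p + 1)^2*(p^3 - 3*p^2 - 13*p + 15) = (p + 1)^2*(p + 3)*(p^2 - 6*p + 5) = (p - 5)*(p + 1)^2*(p + 3)*(p - 1)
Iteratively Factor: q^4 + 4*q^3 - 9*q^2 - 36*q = (q + 3)*(q^3 + q^2 - 12*q) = (q - 3)*(q + 3)*(q^2 + 4*q) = q*(q - 3)*(q + 3)*(q + 4)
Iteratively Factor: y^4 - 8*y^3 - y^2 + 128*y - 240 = (y + 4)*(y^3 - 12*y^2 + 47*y - 60) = (y - 5)*(y + 4)*(y^2 - 7*y + 12) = (y - 5)*(y - 4)*(y + 4)*(y - 3)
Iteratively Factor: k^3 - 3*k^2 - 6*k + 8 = (k + 2)*(k^2 - 5*k + 4) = (k - 4)*(k + 2)*(k - 1)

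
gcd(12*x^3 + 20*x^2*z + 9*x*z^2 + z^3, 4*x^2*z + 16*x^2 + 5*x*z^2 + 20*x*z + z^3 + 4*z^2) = x + z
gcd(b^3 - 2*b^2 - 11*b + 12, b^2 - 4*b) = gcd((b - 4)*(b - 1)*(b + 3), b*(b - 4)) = b - 4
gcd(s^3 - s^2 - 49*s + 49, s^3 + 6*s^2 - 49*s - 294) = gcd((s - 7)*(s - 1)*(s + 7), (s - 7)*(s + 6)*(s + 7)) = s^2 - 49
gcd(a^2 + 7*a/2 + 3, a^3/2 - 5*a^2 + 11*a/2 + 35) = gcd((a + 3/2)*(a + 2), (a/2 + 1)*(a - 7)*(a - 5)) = a + 2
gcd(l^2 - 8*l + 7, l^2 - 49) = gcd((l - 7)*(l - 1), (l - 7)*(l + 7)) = l - 7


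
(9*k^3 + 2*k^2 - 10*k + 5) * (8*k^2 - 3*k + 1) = 72*k^5 - 11*k^4 - 77*k^3 + 72*k^2 - 25*k + 5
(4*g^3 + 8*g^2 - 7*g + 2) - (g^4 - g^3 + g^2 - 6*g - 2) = -g^4 + 5*g^3 + 7*g^2 - g + 4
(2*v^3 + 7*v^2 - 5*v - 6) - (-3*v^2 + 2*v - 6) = 2*v^3 + 10*v^2 - 7*v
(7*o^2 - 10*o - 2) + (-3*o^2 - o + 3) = 4*o^2 - 11*o + 1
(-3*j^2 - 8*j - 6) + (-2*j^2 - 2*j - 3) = -5*j^2 - 10*j - 9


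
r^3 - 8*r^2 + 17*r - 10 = (r - 5)*(r - 2)*(r - 1)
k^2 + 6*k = k*(k + 6)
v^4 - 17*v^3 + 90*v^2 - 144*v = v*(v - 8)*(v - 6)*(v - 3)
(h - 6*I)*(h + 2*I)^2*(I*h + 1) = I*h^4 + 3*h^3 + 18*I*h^2 - 4*h + 24*I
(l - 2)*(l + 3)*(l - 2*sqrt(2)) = l^3 - 2*sqrt(2)*l^2 + l^2 - 6*l - 2*sqrt(2)*l + 12*sqrt(2)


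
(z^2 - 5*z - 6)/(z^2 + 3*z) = (z^2 - 5*z - 6)/(z*(z + 3))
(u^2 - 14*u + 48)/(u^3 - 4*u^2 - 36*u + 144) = (u - 8)/(u^2 + 2*u - 24)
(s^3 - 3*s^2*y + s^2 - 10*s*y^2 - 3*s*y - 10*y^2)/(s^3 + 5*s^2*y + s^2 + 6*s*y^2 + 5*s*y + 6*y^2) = (s - 5*y)/(s + 3*y)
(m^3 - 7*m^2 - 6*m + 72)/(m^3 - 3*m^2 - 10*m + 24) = (m - 6)/(m - 2)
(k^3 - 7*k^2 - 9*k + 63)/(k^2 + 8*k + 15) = (k^2 - 10*k + 21)/(k + 5)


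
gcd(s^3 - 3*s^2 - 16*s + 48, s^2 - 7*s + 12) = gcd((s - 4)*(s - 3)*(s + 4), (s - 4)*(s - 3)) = s^2 - 7*s + 12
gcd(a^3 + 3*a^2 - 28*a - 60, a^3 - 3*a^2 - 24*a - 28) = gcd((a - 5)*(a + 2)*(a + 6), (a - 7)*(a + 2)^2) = a + 2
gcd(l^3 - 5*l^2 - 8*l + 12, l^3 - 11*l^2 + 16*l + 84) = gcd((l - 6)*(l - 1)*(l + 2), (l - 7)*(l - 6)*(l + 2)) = l^2 - 4*l - 12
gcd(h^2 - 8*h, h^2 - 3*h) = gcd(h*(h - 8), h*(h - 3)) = h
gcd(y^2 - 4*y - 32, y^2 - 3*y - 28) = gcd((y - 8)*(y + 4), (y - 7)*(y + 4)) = y + 4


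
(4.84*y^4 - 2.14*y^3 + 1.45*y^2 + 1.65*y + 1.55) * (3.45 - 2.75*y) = -13.31*y^5 + 22.583*y^4 - 11.3705*y^3 + 0.465000000000001*y^2 + 1.43*y + 5.3475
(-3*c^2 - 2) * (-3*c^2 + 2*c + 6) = 9*c^4 - 6*c^3 - 12*c^2 - 4*c - 12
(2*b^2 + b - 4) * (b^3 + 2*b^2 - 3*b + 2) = 2*b^5 + 5*b^4 - 8*b^3 - 7*b^2 + 14*b - 8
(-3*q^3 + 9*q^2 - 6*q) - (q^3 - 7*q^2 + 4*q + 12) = -4*q^3 + 16*q^2 - 10*q - 12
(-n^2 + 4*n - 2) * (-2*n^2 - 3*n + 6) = 2*n^4 - 5*n^3 - 14*n^2 + 30*n - 12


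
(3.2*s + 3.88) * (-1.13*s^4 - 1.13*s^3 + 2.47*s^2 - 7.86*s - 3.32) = -3.616*s^5 - 8.0004*s^4 + 3.5196*s^3 - 15.5684*s^2 - 41.1208*s - 12.8816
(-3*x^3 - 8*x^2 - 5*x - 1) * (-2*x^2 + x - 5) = 6*x^5 + 13*x^4 + 17*x^3 + 37*x^2 + 24*x + 5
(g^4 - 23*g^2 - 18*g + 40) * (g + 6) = g^5 + 6*g^4 - 23*g^3 - 156*g^2 - 68*g + 240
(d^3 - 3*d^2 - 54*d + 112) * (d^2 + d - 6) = d^5 - 2*d^4 - 63*d^3 + 76*d^2 + 436*d - 672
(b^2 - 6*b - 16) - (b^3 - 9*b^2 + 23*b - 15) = -b^3 + 10*b^2 - 29*b - 1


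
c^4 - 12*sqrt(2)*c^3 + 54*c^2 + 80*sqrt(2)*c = c*(c - 8*sqrt(2))*(c - 5*sqrt(2))*(c + sqrt(2))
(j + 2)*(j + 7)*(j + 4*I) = j^3 + 9*j^2 + 4*I*j^2 + 14*j + 36*I*j + 56*I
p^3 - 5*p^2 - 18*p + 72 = (p - 6)*(p - 3)*(p + 4)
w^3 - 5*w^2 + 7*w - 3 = (w - 3)*(w - 1)^2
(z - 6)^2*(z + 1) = z^3 - 11*z^2 + 24*z + 36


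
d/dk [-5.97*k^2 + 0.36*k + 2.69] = 0.36 - 11.94*k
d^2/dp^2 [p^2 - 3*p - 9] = 2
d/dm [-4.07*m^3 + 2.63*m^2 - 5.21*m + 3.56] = -12.21*m^2 + 5.26*m - 5.21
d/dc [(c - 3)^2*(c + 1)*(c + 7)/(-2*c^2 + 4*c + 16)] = (-c^5 + 2*c^4 + 20*c^3 + 7*c^2 - 193*c + 57)/(c^4 - 4*c^3 - 12*c^2 + 32*c + 64)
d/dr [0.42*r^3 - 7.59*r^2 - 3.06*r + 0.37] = 1.26*r^2 - 15.18*r - 3.06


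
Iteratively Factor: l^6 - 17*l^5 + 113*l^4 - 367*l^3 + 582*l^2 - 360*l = (l - 5)*(l^5 - 12*l^4 + 53*l^3 - 102*l^2 + 72*l) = (l - 5)*(l - 3)*(l^4 - 9*l^3 + 26*l^2 - 24*l) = (l - 5)*(l - 4)*(l - 3)*(l^3 - 5*l^2 + 6*l) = (l - 5)*(l - 4)*(l - 3)^2*(l^2 - 2*l) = l*(l - 5)*(l - 4)*(l - 3)^2*(l - 2)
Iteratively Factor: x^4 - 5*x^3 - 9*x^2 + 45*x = (x - 3)*(x^3 - 2*x^2 - 15*x) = (x - 5)*(x - 3)*(x^2 + 3*x) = x*(x - 5)*(x - 3)*(x + 3)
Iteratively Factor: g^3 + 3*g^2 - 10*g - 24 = (g - 3)*(g^2 + 6*g + 8) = (g - 3)*(g + 4)*(g + 2)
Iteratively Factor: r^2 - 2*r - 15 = (r + 3)*(r - 5)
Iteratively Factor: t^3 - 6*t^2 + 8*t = (t)*(t^2 - 6*t + 8) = t*(t - 2)*(t - 4)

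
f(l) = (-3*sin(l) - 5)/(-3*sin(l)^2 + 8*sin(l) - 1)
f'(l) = (6*sin(l)*cos(l) - 8*cos(l))*(-3*sin(l) - 5)/(-3*sin(l)^2 + 8*sin(l) - 1)^2 - 3*cos(l)/(-3*sin(l)^2 + 8*sin(l) - 1) = (-9*sin(l)^2 - 30*sin(l) + 43)*cos(l)/(3*sin(l)^2 - 8*sin(l) + 1)^2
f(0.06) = 9.75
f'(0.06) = 145.70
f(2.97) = -19.79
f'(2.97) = -477.69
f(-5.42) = -2.18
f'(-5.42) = 0.87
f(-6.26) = 6.21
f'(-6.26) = 63.49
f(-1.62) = 0.17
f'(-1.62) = -0.02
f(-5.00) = -2.01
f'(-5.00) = 0.11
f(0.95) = -2.11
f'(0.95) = 0.59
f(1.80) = -2.01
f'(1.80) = -0.08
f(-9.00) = 0.78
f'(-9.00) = -2.12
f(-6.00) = -5.83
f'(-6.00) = 32.49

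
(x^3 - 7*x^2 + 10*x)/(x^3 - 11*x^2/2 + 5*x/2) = 2*(x - 2)/(2*x - 1)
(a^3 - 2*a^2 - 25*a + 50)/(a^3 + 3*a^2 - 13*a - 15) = (a^2 - 7*a + 10)/(a^2 - 2*a - 3)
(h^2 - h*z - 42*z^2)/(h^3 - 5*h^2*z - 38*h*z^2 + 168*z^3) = 1/(h - 4*z)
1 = 1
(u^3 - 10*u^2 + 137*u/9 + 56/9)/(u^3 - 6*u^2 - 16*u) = (u^2 - 2*u - 7/9)/(u*(u + 2))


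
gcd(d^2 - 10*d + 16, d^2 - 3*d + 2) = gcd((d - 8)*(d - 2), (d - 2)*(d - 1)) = d - 2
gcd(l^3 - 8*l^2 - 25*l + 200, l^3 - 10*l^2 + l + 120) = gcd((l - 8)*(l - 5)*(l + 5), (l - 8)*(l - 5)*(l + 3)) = l^2 - 13*l + 40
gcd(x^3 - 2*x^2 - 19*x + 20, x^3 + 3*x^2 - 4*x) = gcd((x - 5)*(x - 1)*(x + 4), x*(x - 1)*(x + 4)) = x^2 + 3*x - 4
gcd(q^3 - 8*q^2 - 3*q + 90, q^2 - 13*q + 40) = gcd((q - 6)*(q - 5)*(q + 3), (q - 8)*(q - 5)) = q - 5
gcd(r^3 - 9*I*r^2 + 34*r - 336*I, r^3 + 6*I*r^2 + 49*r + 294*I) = r^2 - I*r + 42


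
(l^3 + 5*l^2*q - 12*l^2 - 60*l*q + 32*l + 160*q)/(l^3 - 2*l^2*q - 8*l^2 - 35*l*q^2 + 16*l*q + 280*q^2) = (4 - l)/(-l + 7*q)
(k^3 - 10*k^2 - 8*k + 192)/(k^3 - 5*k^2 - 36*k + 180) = (k^2 - 4*k - 32)/(k^2 + k - 30)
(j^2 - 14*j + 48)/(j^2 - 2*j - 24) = (j - 8)/(j + 4)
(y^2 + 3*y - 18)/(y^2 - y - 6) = (y + 6)/(y + 2)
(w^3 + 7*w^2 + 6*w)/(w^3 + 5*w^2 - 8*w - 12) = w/(w - 2)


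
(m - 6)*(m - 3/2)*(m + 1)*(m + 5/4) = m^4 - 21*m^3/4 - 53*m^2/8 + 87*m/8 + 45/4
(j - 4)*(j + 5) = j^2 + j - 20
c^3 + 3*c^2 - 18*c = c*(c - 3)*(c + 6)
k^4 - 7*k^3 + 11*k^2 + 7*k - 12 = (k - 4)*(k - 3)*(k - 1)*(k + 1)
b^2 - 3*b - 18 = (b - 6)*(b + 3)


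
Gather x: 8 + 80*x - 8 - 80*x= 0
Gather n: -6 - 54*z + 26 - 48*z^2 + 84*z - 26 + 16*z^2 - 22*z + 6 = -32*z^2 + 8*z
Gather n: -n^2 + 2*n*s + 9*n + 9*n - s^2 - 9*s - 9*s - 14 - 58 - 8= -n^2 + n*(2*s + 18) - s^2 - 18*s - 80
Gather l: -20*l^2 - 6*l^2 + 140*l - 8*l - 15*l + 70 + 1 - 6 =-26*l^2 + 117*l + 65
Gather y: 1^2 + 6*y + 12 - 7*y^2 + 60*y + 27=-7*y^2 + 66*y + 40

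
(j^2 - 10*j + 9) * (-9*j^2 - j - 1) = -9*j^4 + 89*j^3 - 72*j^2 + j - 9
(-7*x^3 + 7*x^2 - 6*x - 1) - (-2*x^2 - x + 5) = -7*x^3 + 9*x^2 - 5*x - 6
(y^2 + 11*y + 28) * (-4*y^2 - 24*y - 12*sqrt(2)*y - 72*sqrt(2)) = -4*y^4 - 68*y^3 - 12*sqrt(2)*y^3 - 376*y^2 - 204*sqrt(2)*y^2 - 1128*sqrt(2)*y - 672*y - 2016*sqrt(2)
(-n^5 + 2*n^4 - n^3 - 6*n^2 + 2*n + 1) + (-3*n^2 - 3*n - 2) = -n^5 + 2*n^4 - n^3 - 9*n^2 - n - 1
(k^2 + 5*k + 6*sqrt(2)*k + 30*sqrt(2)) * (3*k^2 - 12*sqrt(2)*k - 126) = 3*k^4 + 6*sqrt(2)*k^3 + 15*k^3 - 270*k^2 + 30*sqrt(2)*k^2 - 1350*k - 756*sqrt(2)*k - 3780*sqrt(2)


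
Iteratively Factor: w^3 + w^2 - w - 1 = (w + 1)*(w^2 - 1) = (w - 1)*(w + 1)*(w + 1)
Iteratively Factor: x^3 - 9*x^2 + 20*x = (x - 4)*(x^2 - 5*x) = (x - 5)*(x - 4)*(x)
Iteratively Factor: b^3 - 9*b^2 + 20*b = (b - 5)*(b^2 - 4*b) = b*(b - 5)*(b - 4)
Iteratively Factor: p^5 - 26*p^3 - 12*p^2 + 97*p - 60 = (p + 4)*(p^4 - 4*p^3 - 10*p^2 + 28*p - 15) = (p - 5)*(p + 4)*(p^3 + p^2 - 5*p + 3) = (p - 5)*(p + 3)*(p + 4)*(p^2 - 2*p + 1) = (p - 5)*(p - 1)*(p + 3)*(p + 4)*(p - 1)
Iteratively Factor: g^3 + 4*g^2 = (g + 4)*(g^2) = g*(g + 4)*(g)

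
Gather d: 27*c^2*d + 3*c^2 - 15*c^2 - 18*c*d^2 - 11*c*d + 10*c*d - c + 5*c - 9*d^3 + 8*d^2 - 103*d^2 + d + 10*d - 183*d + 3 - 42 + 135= -12*c^2 + 4*c - 9*d^3 + d^2*(-18*c - 95) + d*(27*c^2 - c - 172) + 96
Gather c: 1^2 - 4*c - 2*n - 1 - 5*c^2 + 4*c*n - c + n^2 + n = -5*c^2 + c*(4*n - 5) + n^2 - n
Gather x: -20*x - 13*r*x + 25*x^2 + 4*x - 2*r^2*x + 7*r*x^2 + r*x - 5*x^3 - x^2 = -5*x^3 + x^2*(7*r + 24) + x*(-2*r^2 - 12*r - 16)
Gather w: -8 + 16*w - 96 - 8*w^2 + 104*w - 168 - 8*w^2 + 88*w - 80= -16*w^2 + 208*w - 352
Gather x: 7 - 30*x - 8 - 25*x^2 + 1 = -25*x^2 - 30*x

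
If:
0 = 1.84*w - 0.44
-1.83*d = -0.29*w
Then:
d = 0.04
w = 0.24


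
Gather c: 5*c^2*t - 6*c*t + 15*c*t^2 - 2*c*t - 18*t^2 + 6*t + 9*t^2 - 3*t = 5*c^2*t + c*(15*t^2 - 8*t) - 9*t^2 + 3*t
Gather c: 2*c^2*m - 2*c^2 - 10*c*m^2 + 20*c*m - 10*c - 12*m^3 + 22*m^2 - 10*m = c^2*(2*m - 2) + c*(-10*m^2 + 20*m - 10) - 12*m^3 + 22*m^2 - 10*m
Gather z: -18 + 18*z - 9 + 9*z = 27*z - 27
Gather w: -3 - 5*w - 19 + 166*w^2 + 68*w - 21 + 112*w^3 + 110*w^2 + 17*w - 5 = 112*w^3 + 276*w^2 + 80*w - 48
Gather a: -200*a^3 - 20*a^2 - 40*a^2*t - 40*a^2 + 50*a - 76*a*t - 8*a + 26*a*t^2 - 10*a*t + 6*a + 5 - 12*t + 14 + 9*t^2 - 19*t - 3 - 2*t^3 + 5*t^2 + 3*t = -200*a^3 + a^2*(-40*t - 60) + a*(26*t^2 - 86*t + 48) - 2*t^3 + 14*t^2 - 28*t + 16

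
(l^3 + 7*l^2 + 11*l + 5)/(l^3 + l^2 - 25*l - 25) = (l + 1)/(l - 5)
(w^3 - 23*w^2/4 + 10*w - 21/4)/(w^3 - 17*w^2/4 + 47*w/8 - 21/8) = 2*(w - 3)/(2*w - 3)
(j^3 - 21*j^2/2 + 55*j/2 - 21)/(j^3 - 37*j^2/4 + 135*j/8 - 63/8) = 4*(j - 2)/(4*j - 3)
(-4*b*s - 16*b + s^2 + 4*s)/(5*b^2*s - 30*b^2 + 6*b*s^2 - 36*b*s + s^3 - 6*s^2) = (-4*b*s - 16*b + s^2 + 4*s)/(5*b^2*s - 30*b^2 + 6*b*s^2 - 36*b*s + s^3 - 6*s^2)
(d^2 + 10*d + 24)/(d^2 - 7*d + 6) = (d^2 + 10*d + 24)/(d^2 - 7*d + 6)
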